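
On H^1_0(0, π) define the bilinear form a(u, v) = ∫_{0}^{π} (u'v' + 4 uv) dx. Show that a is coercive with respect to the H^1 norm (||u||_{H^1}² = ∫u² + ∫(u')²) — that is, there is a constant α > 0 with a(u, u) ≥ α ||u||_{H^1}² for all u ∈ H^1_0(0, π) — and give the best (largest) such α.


α = 1

Coercivity of a(·,·) on H^1_0(0, π) means a(u, u) ≥ α ||u||_{H^1}² for every u ∈ H^1_0.
The interval has length L = π, and Poincaré/coercivity depend only on L. Here a(u, u) = ∫(u')² + (4)·∫u².
Here c = 4 ≥ 1, so a(u,u) = ∫(u')² + c∫u² ≥ ∫(u')² + ∫u² = ||u||_{H^1}², i.e. α = 1 works. No larger α is possible: a(u,u) ≥ α||u||_{H^1}² means (1−α)∫(u')² ≥ (α−c)∫u², and for the modes u_n = sin(nπ(x−x₀)/L) (x₀ the left endpoint) one has ∫u_n²/∫(u_n')² = (L/(nπ))² → 0, so a(u_n,u_n)/||u_n||_{H^1}² → 1. Hence the optimal constant is α = 1.
Therefore α = 1.


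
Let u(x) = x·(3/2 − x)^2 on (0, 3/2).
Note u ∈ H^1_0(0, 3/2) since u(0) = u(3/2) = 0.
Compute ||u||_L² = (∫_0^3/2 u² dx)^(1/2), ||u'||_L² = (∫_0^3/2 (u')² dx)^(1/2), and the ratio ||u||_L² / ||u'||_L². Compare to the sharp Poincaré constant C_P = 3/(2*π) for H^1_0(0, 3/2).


||u||_L² / ||u'||_L² = 3*sqrt(14)/28 < C_P = 3/(2*π).

u(x) = x·(3/2 − x)^2, so u'(x) = 3*x^2 - 6*x + 9/4.
u(x) = x·(3/2 − x)^2 vanishes at x = 0 and x = 3/2, so u ∈ H^1_0(0, 3/2). Differentiate via the product rule and integrate the resulting polynomials term by term.
  ∫_0^3/2 u² dx = ∫_0^3/2 (x^6 - 6*x^5 + 27*x^4/2 - 27*x^3/2 + 81*x^2/16) dx. Term by term:
    ∫_0^3/2 x^6 dx = 2187/896;  ∫_0^3/2 -6*x^5 dx = -729/64;  ∫_0^3/2 27*x^4/2 dx = 6561/320;
    ∫_0^3/2 -27*x^3/2 dx = -2187/128;  ∫_0^3/2 81*x^2/16 dx = 729/128.
  Sum: 2187/896 − 729/64 + 6561/320 − 2187/128 + 729/128 = 729/4480.
  ∫_0^3/2 (u')² dx = ∫_0^3/2 (9*x^4 - 36*x^3 + 99*x^2/2 - 27*x + 81/16) dx. Term by term:
    ∫_0^3/2 9*x^4 dx = 2187/160;  ∫_0^3/2 -36*x^3 dx = -729/16;  ∫_0^3/2 99*x^2/2 dx = 891/16;
    ∫_0^3/2 -27*x dx = -243/8;  ∫_0^3/2 81/16 dx = 243/32.
  Sum: 2187/160 − 729/16 + 891/16 − 243/8 + 243/32 = 81/80.
∫_0^3/2 u² dx = 729/4480, so ||u||_L² = 27*sqrt(70)/560.
∫_0^3/2 (u')² dx = 81/80, so ||u'||_L² = 9*sqrt(5)/20.
Ratio ||u||_L² / ||u'||_L² = 3*sqrt(14)/28.
Sharp Poincaré constant on H^1_0(0, 3/2) is C_P = L/π = 3/(2*π), achieved by sin(2*π/3·x).
A polynomial bump cannot attain the sharp Poincaré constant (only the first sine eigenfunction does), so the ratio is strictly less than C_P, consistent with ||u||_L² ≤ C_P ||u'||_L².


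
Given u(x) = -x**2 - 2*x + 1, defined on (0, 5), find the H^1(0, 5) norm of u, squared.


||u||_{H^1}^2 = 1575

The H^1 norm (squared) on an interval (0, L) is
  ||u||_{H^1}^2 = ∫_0^L u(x)^2 dx + ∫_0^L u'(x)^2 dx.
Compute u'(x) = -2*x - 2.
Then u(x)^2 = x**4 + 4*x**3 + 2*x**2 - 4*x + 1 and u'(x)^2 = 4*x**2 + 8*x + 4.
Integrate each monomial from 0 to 5 using ∫_0^5 c·x^n dx = c·5^(n+1)/(n+1):
  ∫_0^5 u(x)^2 dx = ∫_0^5 (x^4 + 4*x^3 + 2*x^2 - 4*x + 1) dx. Term by term:
    ∫_0^5 x^4 dx = 625;  ∫_0^5 4*x^3 dx = 625;  ∫_0^5 2*x^2 dx = 250/3;
    ∫_0^5 -4*x dx = -50;  ∫_0^5 1 dx = 5.
  Sum: 625 + 625 + 250/3 − 50 + 5 = 3865/3.
  ∫_0^5 u'(x)^2 dx = ∫_0^5 (4*x^2 + 8*x + 4) dx. Term by term:
    ∫_0^5 4*x^2 dx = 500/3;  ∫_0^5 8*x dx = 100;  ∫_0^5 4 dx = 20.
  Sum: 500/3 + 100 + 20 = 860/3.
Adding: ||u||_{H^1}^2 = 3865/3 + 860/3 = 1575.


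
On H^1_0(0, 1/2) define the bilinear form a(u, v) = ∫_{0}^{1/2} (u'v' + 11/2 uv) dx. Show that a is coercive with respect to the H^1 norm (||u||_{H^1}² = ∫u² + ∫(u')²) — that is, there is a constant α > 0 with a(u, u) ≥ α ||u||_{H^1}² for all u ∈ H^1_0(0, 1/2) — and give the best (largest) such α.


α = 1

Coercivity of a(·,·) on H^1_0(0, 1/2) means a(u, u) ≥ α ||u||_{H^1}² for every u ∈ H^1_0.
The interval has length L = 1/2, and Poincaré/coercivity depend only on L. Here a(u, u) = ∫(u')² + (11/2)·∫u².
Here c = 11/2 ≥ 1, so a(u,u) = ∫(u')² + c∫u² ≥ ∫(u')² + ∫u² = ||u||_{H^1}², i.e. α = 1 works. No larger α is possible: a(u,u) ≥ α||u||_{H^1}² means (1−α)∫(u')² ≥ (α−c)∫u², and for the modes u_n = sin(nπ(x−x₀)/L) (x₀ the left endpoint) one has ∫u_n²/∫(u_n')² = (L/(nπ))² → 0, so a(u_n,u_n)/||u_n||_{H^1}² → 1. Hence the optimal constant is α = 1.
Therefore α = 1.


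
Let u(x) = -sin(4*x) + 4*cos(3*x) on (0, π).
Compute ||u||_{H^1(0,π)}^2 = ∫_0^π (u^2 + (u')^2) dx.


||u||_{H^1(0,π)}^2 = -640/7 + 177*π/2

u'(x) = -12*sin(3*x) - 4*cos(4*x).
Expand u² and (u')² and integrate term by term on (0, π), using: for integers n ≥ 1, ∫_0^π sin²(nx) dx = ∫_0^π cos²(nx) dx = π/2; for n ≠ n', ∫_0^π sin(nx)sin(n'x) dx = ∫_0^π cos(nx)cos(n'x) dx = 0; and by product-to-sum, ∫_0^π sin(nx)cos(n'x) dx = ½∫_0^π [sin((n+n')x) + sin((n−n')x)] dx, which is 0 when n+n' is even and 2n/(n²−n'²) when n+n' is odd (it need not vanish on (0, π)).
  u² squared terms: (-1)²·∫sin(4x)² dx = 1·π/2 = π/2;  (4)²·∫cos(3x)² dx = 16·π/2 = 8*π.
  u² cross terms: 2·(-1)·(4)·∫sin(4x)·cos(3x) dx = -8·(8/7) = -64/7.
  So ∫_0^π u² dx = π/2 + 8*π − 64/7 = -64/7 + 17*π/2.
  (u')² squared terms: (-12)²·∫sin(3x)² dx = 144·π/2 = 72*π;  (-4)²·∫cos(4x)² dx = 16·π/2 = 8*π.
  (u')² cross terms: 2·(-12)·(-4)·∫sin(3x)·cos(4x) dx = 96·(-6/7) = -576/7.
  So ∫_0^π (u')² dx = 72*π + 8*π − 576/7 = -576/7 + 80*π.
||u||_{H^1}^2 = (-64/7 + 17*π/2) + (-576/7 + 80*π) = -640/7 + 177*π/2.


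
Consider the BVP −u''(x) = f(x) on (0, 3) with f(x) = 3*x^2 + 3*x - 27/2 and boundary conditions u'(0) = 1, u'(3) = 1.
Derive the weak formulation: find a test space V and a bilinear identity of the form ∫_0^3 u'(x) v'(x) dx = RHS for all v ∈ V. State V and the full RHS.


V = H^1(0, 3) (v unrestricted at boundary; u is determined up to an additive constant); weak form: ∫_0^3 u'v' dx = ∫_0^3 (3*x^2 + 3*x - 27/2) v dx + v(3) − v(0) for all v ∈ V.

Multiply both sides by a test function v and integrate from 0 to 3:
  ∫_0^3 −u''(x) v(x) dx = ∫_0^3 f(x) v(x) dx.
Integrate the LHS by parts once:
  ∫_0^3 −u'' v dx = −[u'(x) v(x)]_0^3 + ∫_0^3 u'(x) v'(x) dx.
Thus ∫_0^3 u'(x) v'(x) dx = ∫_0^3 f(x) v(x) dx + [u'(x) v(x)]_0^3.
Choose V so that boundary terms are either known or forced to vanish.
u has inhomogeneous Neumann u'(0) = 1, u'(3) = 1. [u' v]_0^3 = (1)·v(3) − (1)·v(0) = v(3) − v(0). Take V = H^1(0, 3); boundary term becomes part of RHS.
Weak formulation: find u (satisfying any essential BC) such that ∫_0^3 u'(x) v'(x) dx = ∫_0^3 f v dx + v(3) − v(0) for all v ∈ V (Neumann data are natural BCs: they enter the RHS as boundary terms).
Substituting f(x) = 3*x^2 + 3*x - 27/2, the right-hand side is ∫_0^3 (3*x^2 + 3*x - 27/2) v dx + v(3) − v(0).
Compatibility check (pure Neumann): taking v ≡ 1 ∈ V gives 0 = ∫_0^3 f dx + (1) − (1), i.e. ∫_0^3 f dx must equal u'(0) − u'(3) = 0. Indeed ∫_0^3 (3*x^2 + 3*x - 27/2) dx = 0, so the data are compatible. The solution is then unique only up to an additive constant (fix it e.g. by requiring ∫_0^3 u dx = 0).


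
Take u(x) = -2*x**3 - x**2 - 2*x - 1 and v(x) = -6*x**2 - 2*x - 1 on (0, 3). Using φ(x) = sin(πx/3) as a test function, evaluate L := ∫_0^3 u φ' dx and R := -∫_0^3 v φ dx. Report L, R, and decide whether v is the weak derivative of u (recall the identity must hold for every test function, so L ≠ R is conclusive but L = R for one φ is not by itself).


LHS = -648/π^3 + 192/π, RHS = -648/π^3 + 186/π. No, v is not the weak derivative of u.

u(x) = -2*x**3 - x**2 - 2*x - 1, classical derivative u'(x) = -6*x**2 - 2*x - 2.
φ(x) = sin(πx/3), so φ'(x) = π*cos(π*x/3)/3.
Note φ(0) = φ(3) = 0, so the boundary term u·φ vanishes.
LHS = ∫_0^3 u(x) φ'(x) dx = ∫_0^3 (-2*π*x^3*cos(π*x/3)/3 - π*x^2*cos(π*x/3)/3 - 2*π*x*cos(π*x/3)/3 - π*cos(π*x/3)/3) dx. Term by term:
  ∫_0^3 -π*cos(π*x/3)/3 dx = 0;  ∫_0^3 -2*π*x*cos(π*x/3)/3 dx = 12/π;  ∫_0^3 -2*π*x^3*cos(π*x/3)/3 dx = -648/π^3 + 162/π;
  ∫_0^3 -π*x^2*cos(π*x/3)/3 dx = 18/π.
Sum: 0 + 12/π + -648/π^3 + 162/π + 18/π = -648/π^3 + 192/π.
So LHS = -648/π^3 + 192/π.
∫_0^3 v(x) φ(x) dx = ∫_0^3 (-6*x^2*sin(π*x/3) - 2*x*sin(π*x/3) - sin(π*x/3)) dx. Term by term:
  ∫_0^3 -sin(π*x/3) dx = -6/π;  ∫_0^3 -6*x^2*sin(π*x/3) dx = -162/π + 648/π^3;  ∫_0^3 -2*x*sin(π*x/3) dx = -18/π.
Sum: -6/π + -162/π + 648/π^3 − 18/π = -186/π + 648/π^3.
So RHS = -∫_0^3 v(x) φ(x) dx = -648/π^3 + 186/π.
LHS − RHS = 6/π ≠ 0, so the identity fails.
(For a valid weak derivative the identity must hold for EVERY test function, in particular this one. The failure shows v is NOT the weak derivative of u.)
Correct weak derivative would be u'(x) = -6*x**2 - 2*x - 2.


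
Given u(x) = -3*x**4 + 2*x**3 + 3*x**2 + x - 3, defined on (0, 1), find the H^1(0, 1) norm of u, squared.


||u||_{H^1}^2 = 1418/105

The H^1 norm (squared) on an interval (0, L) is
  ||u||_{H^1}^2 = ∫_0^L u(x)^2 dx + ∫_0^L u'(x)^2 dx.
Compute u'(x) = -12*x**3 + 6*x**2 + 6*x + 1.
Then u(x)^2 = 9*x**8 - 12*x**7 - 14*x**6 + 6*x**5 + 31*x**4 - 6*x**3 - 17*x**2 - 6*x + 9 and u'(x)^2 = 144*x**6 - 144*x**5 - 108*x**4 + 48*x**3 + 48*x**2 + 12*x + 1.
Integrate each monomial from 0 to 1 using ∫_0^1 c·x^n dx = c·1^(n+1)/(n+1):
  ∫_0^1 u(x)^2 dx = ∫_0^1 (9*x^8 - 12*x^7 - 14*x^6 + 6*x^5 + 31*x^4 - 6*x^3 - 17*x^2 - 6*x + 9) dx. Term by term:
    ∫_0^1 9*x^8 dx = 1;  ∫_0^1 -12*x^7 dx = -3/2;  ∫_0^1 -14*x^6 dx = -2;
    ∫_0^1 6*x^5 dx = 1;  ∫_0^1 31*x^4 dx = 31/5;  ∫_0^1 -6*x^3 dx = -3/2;
    ∫_0^1 -17*x^2 dx = -17/3;  ∫_0^1 -6*x dx = -3;  ∫_0^1 9 dx = 9.
  Sum: 1 − 3/2 − 2 + 1 + 31/5 − 3/2 − 17/3 − 3 + 9 = 53/15.
  ∫_0^1 u'(x)^2 dx = ∫_0^1 (144*x^6 - 144*x^5 - 108*x^4 + 48*x^3 + 48*x^2 + 12*x + 1) dx. Term by term:
    ∫_0^1 144*x^6 dx = 144/7;  ∫_0^1 -144*x^5 dx = -24;  ∫_0^1 -108*x^4 dx = -108/5;
    ∫_0^1 48*x^3 dx = 12;  ∫_0^1 48*x^2 dx = 16;  ∫_0^1 12*x dx = 6;
    ∫_0^1 1 dx = 1.
  Sum: 144/7 − 24 − 108/5 + 12 + 16 + 6 + 1 = 349/35.
Adding: ||u||_{H^1}^2 = 53/15 + 349/35 = 1418/105.


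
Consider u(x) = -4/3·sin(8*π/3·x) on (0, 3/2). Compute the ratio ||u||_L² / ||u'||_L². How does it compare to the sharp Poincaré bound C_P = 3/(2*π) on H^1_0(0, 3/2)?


||u||_L² / ||u'||_L² = 3/(8*π) < C_P = 3/(2*π).

u(x) = -4/3·sin(8*π/3·x), so u'(x) = -32*π*cos(8*π*x/3)/9.
Writing u(x) = A·sin(kπx/L) with A = -4/3 and k = 4, use ∫_0^L sin²(kπx/L) dx = L/2 and ∫_0^L cos²(kπx/L) dx = L/2.
u² = 16/9·sin²(8*π/3·x) and (u')² = 1024*π^2/81·cos²(8*π/3·x), and each of sin², cos² integrates to L/2 = 3/4 over (0, 3/2).
∫_0^3/2 u² dx = 4/3, so ||u||_L² = 2*sqrt(3)/3.
∫_0^3/2 (u')² dx = 256*π^2/27, so ||u'||_L² = 16*sqrt(3)*π/9.
Ratio ||u||_L² / ||u'||_L² = 3/(8*π).
Sharp Poincaré constant on H^1_0(0, 3/2) is C_P = L/π = 3/(2*π), achieved by sin(2*π/3·x).
This is the k = 4 harmonic; the ratio L/(kπ) is strictly less than C_P = L/π, consistent with the sharp inequality ||u||_L² ≤ C_P ||u'||_L².


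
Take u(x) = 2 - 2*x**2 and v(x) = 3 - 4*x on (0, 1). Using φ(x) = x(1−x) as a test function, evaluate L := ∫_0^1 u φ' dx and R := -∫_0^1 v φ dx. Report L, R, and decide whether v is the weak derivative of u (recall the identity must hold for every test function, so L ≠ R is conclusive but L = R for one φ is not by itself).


LHS = 1/3, RHS = -1/6. No, v is not the weak derivative of u.

u(x) = 2 - 2*x**2, classical derivative u'(x) = -4*x.
φ(x) = x(1−x), so φ'(x) = 1 - 2*x.
Note φ(0) = φ(1) = 0, so the boundary term u·φ vanishes.
LHS = ∫_0^1 u(x) φ'(x) dx = ∫_0^1 (4*x^3 - 2*x^2 - 4*x + 2) dx. Term by term:
  ∫_0^1 4*x^3 dx = 1;  ∫_0^1 -2*x^2 dx = -2/3;  ∫_0^1 -4*x dx = -2;
  ∫_0^1 2 dx = 2.
Sum: 1 − 2/3 − 2 + 2 = 1/3.
So LHS = 1/3.
∫_0^1 v(x) φ(x) dx = ∫_0^1 (4*x^3 - 7*x^2 + 3*x) dx. Term by term:
  ∫_0^1 4*x^3 dx = 1;  ∫_0^1 -7*x^2 dx = -7/3;  ∫_0^1 3*x dx = 3/2.
Sum: 1 − 7/3 + 3/2 = 1/6.
So RHS = -∫_0^1 v(x) φ(x) dx = -1/6.
LHS − RHS = 1/2 ≠ 0, so the identity fails.
(For a valid weak derivative the identity must hold for EVERY test function, in particular this one. The failure shows v is NOT the weak derivative of u.)
Correct weak derivative would be u'(x) = -4*x.


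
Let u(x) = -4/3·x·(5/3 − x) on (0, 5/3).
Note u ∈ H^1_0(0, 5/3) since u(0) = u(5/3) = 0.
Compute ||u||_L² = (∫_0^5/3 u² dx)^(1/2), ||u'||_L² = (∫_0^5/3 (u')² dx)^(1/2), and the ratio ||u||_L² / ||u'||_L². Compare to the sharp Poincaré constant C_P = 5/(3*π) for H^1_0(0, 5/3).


||u||_L² / ||u'||_L² = sqrt(10)/6 < C_P = 5/(3*π).

u(x) = -4/3·x·(5/3 − x), so u'(x) = 8*x/3 - 20/9.
u(x) = -4/3·x·(5/3 − x) vanishes at x = 0 and x = 5/3, so u ∈ H^1_0(0, 5/3). Differentiate via the product rule and integrate the resulting polynomials term by term.
  ∫_0^5/3 u² dx = ∫_0^5/3 (16*x^4/9 - 160*x^3/27 + 400*x^2/81) dx. Term by term:
    ∫_0^5/3 16*x^4/9 dx = 10000/2187;  ∫_0^5/3 -160*x^3/27 dx = -25000/2187;  ∫_0^5/3 400*x^2/81 dx = 50000/6561.
  Sum: 10000/2187 − 25000/2187 + 50000/6561 = 5000/6561.
  ∫_0^5/3 (u')² dx = ∫_0^5/3 (64*x^2/9 - 320*x/27 + 400/81) dx. Term by term:
    ∫_0^5/3 64*x^2/9 dx = 8000/729;  ∫_0^5/3 -320*x/27 dx = -4000/243;  ∫_0^5/3 400/81 dx = 2000/243.
  Sum: 8000/729 − 4000/243 + 2000/243 = 2000/729.
∫_0^5/3 u² dx = 5000/6561, so ||u||_L² = 50*sqrt(2)/81.
∫_0^5/3 (u')² dx = 2000/729, so ||u'||_L² = 20*sqrt(5)/27.
Ratio ||u||_L² / ||u'||_L² = sqrt(10)/6.
Sharp Poincaré constant on H^1_0(0, 5/3) is C_P = L/π = 5/(3*π), achieved by sin(3*π/5·x).
A polynomial bump cannot attain the sharp Poincaré constant (only the first sine eigenfunction does), so the ratio is strictly less than C_P, consistent with ||u||_L² ≤ C_P ||u'||_L².


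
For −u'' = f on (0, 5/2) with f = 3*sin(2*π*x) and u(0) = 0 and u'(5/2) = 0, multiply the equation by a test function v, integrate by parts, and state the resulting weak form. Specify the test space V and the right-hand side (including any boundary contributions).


V = {v ∈ H^1(0, 5/2) : v(0) = 0} (test functions vanish at x = 0 where u is specified); weak form: ∫_0^5/2 u'v' dx = ∫_0^5/2 (3*sin(2*π*x)) v dx for all v ∈ V.

Multiply both sides by a test function v and integrate from 0 to 5/2:
  ∫_0^5/2 −u''(x) v(x) dx = ∫_0^5/2 f(x) v(x) dx.
Integrate the LHS by parts once:
  ∫_0^5/2 −u'' v dx = −[u'(x) v(x)]_0^5/2 + ∫_0^5/2 u'(x) v'(x) dx.
Thus ∫_0^5/2 u'(x) v'(x) dx = ∫_0^5/2 f(x) v(x) dx + [u'(x) v(x)]_0^5/2.
Choose V so that boundary terms are either known or forced to vanish.
Mixed BC: u(0) = 0 (Dirichlet) and u'(5/2) = 0 (Neumann). Define V = {v ∈ H^1(0, 5/2) : v(0) = 0}. Then [u' v]_0^5/2 = u'(5/2)·v(5/2) − u'(0)·0 = 0.
Weak formulation: find u (satisfying any essential BC) such that ∫_0^5/2 u'(x) v'(x) dx = ∫_0^5/2 f v dx for all v ∈ V (Dirichlet at 0 absorbed into V; the Neumann datum at x = 5/2 is zero, so no boundary term remains).
Substituting f(x) = 3*sin(2*π*x), the right-hand side is ∫_0^5/2 (3*sin(2*π*x)) v dx.


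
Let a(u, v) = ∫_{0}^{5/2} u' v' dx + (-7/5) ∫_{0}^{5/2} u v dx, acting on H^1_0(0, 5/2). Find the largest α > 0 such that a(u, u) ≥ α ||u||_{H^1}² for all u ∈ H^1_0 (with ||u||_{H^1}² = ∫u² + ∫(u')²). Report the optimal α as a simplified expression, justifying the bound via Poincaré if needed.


α = (-35 + 4*π^2)/(25 + 4*π^2)

Coercivity of a(·,·) on H^1_0(0, 5/2) means a(u, u) ≥ α ||u||_{H^1}² for every u ∈ H^1_0.
The interval has length L = 5/2, and Poincaré/coercivity depend only on L. Here a(u, u) = ∫(u')² + (-7/5)·∫u².
Here c = -7/5 < 0 with |c| < (π/L)² = 4*π^2/25, so coercivity still holds. The condition a(u,u) ≥ α||u||_{H^1}² reads (1−α)∫(u')² ≥ (α−c)∫u². Any admissible α is ≤ 1 (rapidly oscillating u have ∫u²/∫(u')² → 0), and α = 1 would force 0 ≥ (1−c)∫u², impossible since c < 1; so 1−α > 0. By the sharp Poincaré inequality on H^1_0 of an interval of length L, ∫(u')² ≥ (π/L)²∫u² with equality for the first sine mode sin(π(x−x₀)/L) (x₀ the left endpoint), so the inequality holds for all u iff (1−α)(π/L)² ≥ α − c, i.e. α ≤ ((π/L)² + c)/((π/L)² + 1) = (1 + c(L/π)²)/(1 + (L/π)²). (Direct route, valid since c ≤ 0: Poincaré gives c∫u² ≥ c(L/π)²∫(u')², so a(u,u) ≥ (1 + c(L/π)²)∫(u')², while ||u||_{H^1}² ≤ (1 + (L/π)²)∫(u')²; dividing yields the same α.) With (π/L)² = 4*π^2/25 and c = -7/5, the largest admissible constant is α = ((π/L)² + c)/((π/L)² + 1).
Simplifying, α = (-35 + 4*π^2)/(25 + 4*π^2).


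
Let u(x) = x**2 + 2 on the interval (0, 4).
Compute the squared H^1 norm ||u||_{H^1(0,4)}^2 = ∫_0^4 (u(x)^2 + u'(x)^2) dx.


||u||_{H^1}^2 = 5872/15

The H^1 norm (squared) on an interval (0, L) is
  ||u||_{H^1}^2 = ∫_0^L u(x)^2 dx + ∫_0^L u'(x)^2 dx.
Compute u'(x) = 2*x.
Then u(x)^2 = x**4 + 4*x**2 + 4 and u'(x)^2 = 4*x**2.
Integrate each monomial from 0 to 4 using ∫_0^4 c·x^n dx = c·4^(n+1)/(n+1):
  ∫_0^4 u(x)^2 dx = ∫_0^4 (x^4 + 4*x^2 + 4) dx. Term by term:
    ∫_0^4 x^4 dx = 1024/5;  ∫_0^4 4*x^2 dx = 256/3;  ∫_0^4 4 dx = 16.
  Sum: 1024/5 + 256/3 + 16 = 4592/15.
  ∫_0^4 u'(x)^2 dx = ∫_0^4 (4*x^2) dx. Term by term:
    ∫_0^4 4*x^2 dx = 256/3.
Adding: ||u||_{H^1}^2 = 4592/15 + 256/3 = 5872/15.


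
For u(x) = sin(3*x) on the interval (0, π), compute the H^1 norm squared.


||u||_{H^1(0,π)}^2 = 5*π

u'(x) = 3*cos(3*x).
Expand u² and (u')² and integrate term by term on (0, π), using: for integers n ≥ 1, ∫_0^π sin²(nx) dx = ∫_0^π cos²(nx) dx = π/2; for n ≠ n', ∫_0^π sin(nx)sin(n'x) dx = ∫_0^π cos(nx)cos(n'x) dx = 0; and by product-to-sum, ∫_0^π sin(nx)cos(n'x) dx = ½∫_0^π [sin((n+n')x) + sin((n−n')x)] dx, which is 0 when n+n' is even and 2n/(n²−n'²) when n+n' is odd (it need not vanish on (0, π)).
  u² squared terms: (1)²·∫sin(3x)² dx = 1·π/2 = π/2.
  So ∫_0^π u² dx = π/2.
  (u')² squared terms: (3)²·∫cos(3x)² dx = 9·π/2 = 9*π/2.
  So ∫_0^π (u')² dx = 9*π/2.
||u||_{H^1}^2 = (π/2) + (9*π/2) = 5*π.


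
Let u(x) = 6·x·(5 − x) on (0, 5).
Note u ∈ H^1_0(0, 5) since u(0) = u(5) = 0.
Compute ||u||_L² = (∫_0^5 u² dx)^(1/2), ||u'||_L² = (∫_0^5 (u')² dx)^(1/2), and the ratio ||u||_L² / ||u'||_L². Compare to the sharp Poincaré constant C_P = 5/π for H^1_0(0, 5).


||u||_L² / ||u'||_L² = sqrt(10)/2 < C_P = 5/π.

u(x) = 6·x·(5 − x), so u'(x) = 30 - 12*x.
u(x) = 6·x·(5 − x) vanishes at x = 0 and x = 5, so u ∈ H^1_0(0, 5). Differentiate via the product rule and integrate the resulting polynomials term by term.
  ∫_0^5 u² dx = ∫_0^5 (36*x^4 - 360*x^3 + 900*x^2) dx. Term by term:
    ∫_0^5 36*x^4 dx = 22500;  ∫_0^5 -360*x^3 dx = -56250;  ∫_0^5 900*x^2 dx = 37500.
  Sum: 22500 − 56250 + 37500 = 3750.
  ∫_0^5 (u')² dx = ∫_0^5 (144*x^2 - 720*x + 900) dx. Term by term:
    ∫_0^5 144*x^2 dx = 6000;  ∫_0^5 -720*x dx = -9000;  ∫_0^5 900 dx = 4500.
  Sum: 6000 − 9000 + 4500 = 1500.
∫_0^5 u² dx = 3750, so ||u||_L² = 25*sqrt(6).
∫_0^5 (u')² dx = 1500, so ||u'||_L² = 10*sqrt(15).
Ratio ||u||_L² / ||u'||_L² = sqrt(10)/2.
Sharp Poincaré constant on H^1_0(0, 5) is C_P = L/π = 5/π, achieved by sin(π/5·x).
A polynomial bump cannot attain the sharp Poincaré constant (only the first sine eigenfunction does), so the ratio is strictly less than C_P, consistent with ||u||_L² ≤ C_P ||u'||_L².


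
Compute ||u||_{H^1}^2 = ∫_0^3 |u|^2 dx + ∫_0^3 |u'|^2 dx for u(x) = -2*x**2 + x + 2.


||u||_{H^1}^2 = 957/5

The H^1 norm (squared) on an interval (0, L) is
  ||u||_{H^1}^2 = ∫_0^L u(x)^2 dx + ∫_0^L u'(x)^2 dx.
Compute u'(x) = 1 - 4*x.
Then u(x)^2 = 4*x**4 - 4*x**3 - 7*x**2 + 4*x + 4 and u'(x)^2 = 16*x**2 - 8*x + 1.
Integrate each monomial from 0 to 3 using ∫_0^3 c·x^n dx = c·3^(n+1)/(n+1):
  ∫_0^3 u(x)^2 dx = ∫_0^3 (4*x^4 - 4*x^3 - 7*x^2 + 4*x + 4) dx. Term by term:
    ∫_0^3 4*x^4 dx = 972/5;  ∫_0^3 -4*x^3 dx = -81;  ∫_0^3 -7*x^2 dx = -63;
    ∫_0^3 4*x dx = 18;  ∫_0^3 4 dx = 12.
  Sum: 972/5 − 81 − 63 + 18 + 12 = 402/5.
  ∫_0^3 u'(x)^2 dx = ∫_0^3 (16*x^2 - 8*x + 1) dx. Term by term:
    ∫_0^3 16*x^2 dx = 144;  ∫_0^3 -8*x dx = -36;  ∫_0^3 1 dx = 3.
  Sum: 144 − 36 + 3 = 111.
Adding: ||u||_{H^1}^2 = 402/5 + 111 = 957/5.


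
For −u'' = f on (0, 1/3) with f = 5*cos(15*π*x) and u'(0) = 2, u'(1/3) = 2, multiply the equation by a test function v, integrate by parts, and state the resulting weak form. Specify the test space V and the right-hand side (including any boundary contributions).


V = H^1(0, 1/3) (v unrestricted at boundary; u is determined up to an additive constant); weak form: ∫_0^1/3 u'v' dx = ∫_0^1/3 (5*cos(15*π*x)) v dx + 2·v(1/3) − 2·v(0) for all v ∈ V.

Multiply both sides by a test function v and integrate from 0 to 1/3:
  ∫_0^1/3 −u''(x) v(x) dx = ∫_0^1/3 f(x) v(x) dx.
Integrate the LHS by parts once:
  ∫_0^1/3 −u'' v dx = −[u'(x) v(x)]_0^1/3 + ∫_0^1/3 u'(x) v'(x) dx.
Thus ∫_0^1/3 u'(x) v'(x) dx = ∫_0^1/3 f(x) v(x) dx + [u'(x) v(x)]_0^1/3.
Choose V so that boundary terms are either known or forced to vanish.
u has inhomogeneous Neumann u'(0) = 2, u'(1/3) = 2. [u' v]_0^1/3 = (2)·v(1/3) − (2)·v(0) = 2·v(1/3) − 2·v(0). Take V = H^1(0, 1/3); boundary term becomes part of RHS.
Weak formulation: find u (satisfying any essential BC) such that ∫_0^1/3 u'(x) v'(x) dx = ∫_0^1/3 f v dx + 2·v(1/3) − 2·v(0) for all v ∈ V (Neumann data are natural BCs: they enter the RHS as boundary terms).
Substituting f(x) = 5*cos(15*π*x), the right-hand side is ∫_0^1/3 (5*cos(15*π*x)) v dx + 2·v(1/3) − 2·v(0).
Compatibility check (pure Neumann): taking v ≡ 1 ∈ V gives 0 = ∫_0^1/3 f dx + (2) − (2), i.e. ∫_0^1/3 f dx must equal u'(0) − u'(1/3) = 0. Indeed ∫_0^1/3 (5*cos(15*π*x)) dx = 0, so the data are compatible. The solution is then unique only up to an additive constant (fix it e.g. by requiring ∫_0^1/3 u dx = 0).


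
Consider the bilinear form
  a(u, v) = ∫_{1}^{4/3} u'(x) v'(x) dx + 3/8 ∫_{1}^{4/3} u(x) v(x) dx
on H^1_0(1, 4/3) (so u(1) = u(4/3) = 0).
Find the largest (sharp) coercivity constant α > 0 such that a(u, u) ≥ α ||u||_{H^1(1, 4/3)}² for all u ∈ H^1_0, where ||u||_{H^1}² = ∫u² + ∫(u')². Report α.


α = 3*(1 + 24*π^2)/(8*(1 + 9*π^2))

Coercivity of a(·,·) on H^1_0(1, 4/3) means a(u, u) ≥ α ||u||_{H^1}² for every u ∈ H^1_0.
The interval has length L = 1/3, and Poincaré/coercivity depend only on L. Here a(u, u) = ∫(u')² + (3/8)·∫u².
Here 0 < c = 3/8 < 1. The condition a(u,u) ≥ α||u||_{H^1}² reads (1−α)∫(u')² ≥ (α−c)∫u². Any admissible α is ≤ 1 (rapidly oscillating u have ∫u²/∫(u')² → 0), and α = 1 would force 0 ≥ (1−c)∫u², impossible since c < 1; so 1−α > 0. By the sharp Poincaré inequality on H^1_0 of an interval of length L, ∫(u')² ≥ (π/L)²∫u² with equality for the first sine mode sin(π(x−x₀)/L) (x₀ the left endpoint), so the inequality holds for all u iff (1−α)(π/L)² ≥ α − c, i.e. α ≤ ((π/L)² + c)/((π/L)² + 1) = (1 + c(L/π)²)/(1 + (L/π)²). With (π/L)² = 9*π^2 and c = 3/8, the largest admissible constant is α = ((π/L)² + c)/((π/L)² + 1).
Simplifying, α = 3*(1 + 24*π^2)/(8*(1 + 9*π^2)).


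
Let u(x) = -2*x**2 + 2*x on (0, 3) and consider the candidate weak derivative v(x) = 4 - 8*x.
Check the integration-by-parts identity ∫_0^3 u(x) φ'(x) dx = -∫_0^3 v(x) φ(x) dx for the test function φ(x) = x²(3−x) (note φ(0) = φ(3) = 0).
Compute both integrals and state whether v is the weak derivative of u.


LHS = 351/10, RHS = 351/5. No, v is not the weak derivative of u.

u(x) = -2*x**2 + 2*x, classical derivative u'(x) = 2 - 4*x.
φ(x) = x²(3−x), so φ'(x) = 3*x*(2 - x).
Note φ(0) = φ(3) = 0, so the boundary term u·φ vanishes.
LHS = ∫_0^3 u(x) φ'(x) dx = ∫_0^3 (6*x^4 - 18*x^3 + 12*x^2) dx. Term by term:
  ∫_0^3 6*x^4 dx = 1458/5;  ∫_0^3 -18*x^3 dx = -729/2;  ∫_0^3 12*x^2 dx = 108.
Sum: 1458/5 − 729/2 + 108 = 351/10.
So LHS = 351/10.
∫_0^3 v(x) φ(x) dx = ∫_0^3 (8*x^4 - 28*x^3 + 12*x^2) dx. Term by term:
  ∫_0^3 8*x^4 dx = 1944/5;  ∫_0^3 -28*x^3 dx = -567;  ∫_0^3 12*x^2 dx = 108.
Sum: 1944/5 − 567 + 108 = -351/5.
So RHS = -∫_0^3 v(x) φ(x) dx = 351/5.
LHS − RHS = -351/10 ≠ 0, so the identity fails.
(For a valid weak derivative the identity must hold for EVERY test function, in particular this one. The failure shows v is NOT the weak derivative of u.)
Correct weak derivative would be u'(x) = 2 - 4*x.


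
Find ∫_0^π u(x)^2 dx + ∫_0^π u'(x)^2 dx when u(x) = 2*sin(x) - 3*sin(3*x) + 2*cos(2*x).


||u||_{H^1(0,π)}^2 = -296/3 + 59*π

u'(x) = -4*sin(2*x) + 2*cos(x) - 9*cos(3*x).
Expand u² and (u')² and integrate term by term on (0, π), using: for integers n ≥ 1, ∫_0^π sin²(nx) dx = ∫_0^π cos²(nx) dx = π/2; for n ≠ n', ∫_0^π sin(nx)sin(n'x) dx = ∫_0^π cos(nx)cos(n'x) dx = 0; and by product-to-sum, ∫_0^π sin(nx)cos(n'x) dx = ½∫_0^π [sin((n+n')x) + sin((n−n')x)] dx, which is 0 when n+n' is even and 2n/(n²−n'²) when n+n' is odd (it need not vanish on (0, π)).
  u² squared terms: (-3)²·∫sin(3x)² dx = 9·π/2 = 9*π/2;  (2)²·∫cos(2x)² dx = 4·π/2 = 2*π;  (2)²·∫sin(x)² dx = 4·π/2 = 2*π.
  u² cross terms: 2·(-3)·(2)·∫sin(3x)·cos(2x) dx = -12·(6/5) = -72/5;  2·(-3)·(2)·∫sin(3x)·sin(x) dx = -12·(0) = 0;  2·(2)·(2)·∫cos(2x)·sin(x) dx = 8·(-2/3) = -16/3.
  So ∫_0^π u² dx = 9*π/2 + 2*π + 2*π − 72/5 + 0 − 16/3 = -296/15 + 17*π/2.
  (u')² squared terms: (-9)²·∫cos(3x)² dx = 81·π/2 = 81*π/2;  (-4)²·∫sin(2x)² dx = 16·π/2 = 8*π;  (2)²·∫cos(x)² dx = 4·π/2 = 2*π.
  (u')² cross terms: 2·(-9)·(-4)·∫cos(3x)·sin(2x) dx = 72·(-4/5) = -288/5;  2·(-9)·(2)·∫cos(3x)·cos(x) dx = -36·(0) = 0;  2·(-4)·(2)·∫sin(2x)·cos(x) dx = -16·(4/3) = -64/3.
  So ∫_0^π (u')² dx = 81*π/2 + 8*π + 2*π − 288/5 + 0 − 64/3 = -1184/15 + 101*π/2.
||u||_{H^1}^2 = (-296/15 + 17*π/2) + (-1184/15 + 101*π/2) = -296/3 + 59*π.


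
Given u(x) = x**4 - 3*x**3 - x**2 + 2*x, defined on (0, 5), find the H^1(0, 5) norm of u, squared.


||u||_{H^1}^2 = 14940215/252

The H^1 norm (squared) on an interval (0, L) is
  ||u||_{H^1}^2 = ∫_0^L u(x)^2 dx + ∫_0^L u'(x)^2 dx.
Compute u'(x) = 4*x**3 - 9*x**2 - 2*x + 2.
Then u(x)^2 = x**8 - 6*x**7 + 7*x**6 + 10*x**5 - 11*x**4 - 4*x**3 + 4*x**2 and u'(x)^2 = 16*x**6 - 72*x**5 + 65*x**4 + 52*x**3 - 32*x**2 - 8*x + 4.
Integrate each monomial from 0 to 5 using ∫_0^5 c·x^n dx = c·5^(n+1)/(n+1):
  ∫_0^5 u(x)^2 dx = ∫_0^5 (x^8 - 6*x^7 + 7*x^6 + 10*x^5 - 11*x^4 - 4*x^3 + 4*x^2) dx. Term by term:
    ∫_0^5 x^8 dx = 1953125/9;  ∫_0^5 -6*x^7 dx = -1171875/4;  ∫_0^5 7*x^6 dx = 78125;
    ∫_0^5 10*x^5 dx = 78125/3;  ∫_0^5 -11*x^4 dx = -6875;  ∫_0^5 -4*x^3 dx = -625;
    ∫_0^5 4*x^2 dx = 500/3.
  Sum: 1953125/9 − 1171875/4 + 78125 + 78125/3 − 6875 − 625 + 500/3 = 751625/36.
  ∫_0^5 u'(x)^2 dx = ∫_0^5 (16*x^6 - 72*x^5 + 65*x^4 + 52*x^3 - 32*x^2 - 8*x + 4) dx. Term by term:
    ∫_0^5 16*x^6 dx = 1250000/7;  ∫_0^5 -72*x^5 dx = -187500;  ∫_0^5 65*x^4 dx = 40625;
    ∫_0^5 52*x^3 dx = 8125;  ∫_0^5 -32*x^2 dx = -4000/3;  ∫_0^5 -8*x dx = -100;
    ∫_0^5 4 dx = 20.
  Sum: 1250000/7 − 187500 + 40625 + 8125 − 4000/3 − 100 + 20 = 806570/21.
Adding: ||u||_{H^1}^2 = 751625/36 + 806570/21 = 14940215/252.


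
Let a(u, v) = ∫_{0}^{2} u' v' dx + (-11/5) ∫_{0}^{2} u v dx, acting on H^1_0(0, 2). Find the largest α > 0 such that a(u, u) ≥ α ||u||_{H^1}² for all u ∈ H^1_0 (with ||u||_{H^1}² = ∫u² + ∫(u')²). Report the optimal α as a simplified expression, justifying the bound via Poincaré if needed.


α = (-44/5 + π^2)/(4 + π^2)

Coercivity of a(·,·) on H^1_0(0, 2) means a(u, u) ≥ α ||u||_{H^1}² for every u ∈ H^1_0.
The interval has length L = 2, and Poincaré/coercivity depend only on L. Here a(u, u) = ∫(u')² + (-11/5)·∫u².
Here c = -11/5 < 0 with |c| < (π/L)² = π^2/4, so coercivity still holds. The condition a(u,u) ≥ α||u||_{H^1}² reads (1−α)∫(u')² ≥ (α−c)∫u². Any admissible α is ≤ 1 (rapidly oscillating u have ∫u²/∫(u')² → 0), and α = 1 would force 0 ≥ (1−c)∫u², impossible since c < 1; so 1−α > 0. By the sharp Poincaré inequality on H^1_0 of an interval of length L, ∫(u')² ≥ (π/L)²∫u² with equality for the first sine mode sin(π(x−x₀)/L) (x₀ the left endpoint), so the inequality holds for all u iff (1−α)(π/L)² ≥ α − c, i.e. α ≤ ((π/L)² + c)/((π/L)² + 1) = (1 + c(L/π)²)/(1 + (L/π)²). (Direct route, valid since c ≤ 0: Poincaré gives c∫u² ≥ c(L/π)²∫(u')², so a(u,u) ≥ (1 + c(L/π)²)∫(u')², while ||u||_{H^1}² ≤ (1 + (L/π)²)∫(u')²; dividing yields the same α.) With (π/L)² = π^2/4 and c = -11/5, the largest admissible constant is α = ((π/L)² + c)/((π/L)² + 1).
Simplifying, α = (-44/5 + π^2)/(4 + π^2).


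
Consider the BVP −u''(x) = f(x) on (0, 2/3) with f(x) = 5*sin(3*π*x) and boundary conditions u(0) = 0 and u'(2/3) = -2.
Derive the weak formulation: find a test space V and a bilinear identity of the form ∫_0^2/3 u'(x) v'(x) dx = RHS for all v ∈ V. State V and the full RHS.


V = {v ∈ H^1(0, 2/3) : v(0) = 0} (test functions vanish at x = 0 where u is specified); weak form: ∫_0^2/3 u'v' dx = ∫_0^2/3 (5*sin(3*π*x)) v dx − 2·v(2/3) for all v ∈ V.

Multiply both sides by a test function v and integrate from 0 to 2/3:
  ∫_0^2/3 −u''(x) v(x) dx = ∫_0^2/3 f(x) v(x) dx.
Integrate the LHS by parts once:
  ∫_0^2/3 −u'' v dx = −[u'(x) v(x)]_0^2/3 + ∫_0^2/3 u'(x) v'(x) dx.
Thus ∫_0^2/3 u'(x) v'(x) dx = ∫_0^2/3 f(x) v(x) dx + [u'(x) v(x)]_0^2/3.
Choose V so that boundary terms are either known or forced to vanish.
Mixed BC: u(0) = 0 (Dirichlet) and u'(2/3) = -2 (Neumann). Define V = {v ∈ H^1(0, 2/3) : v(0) = 0}. Then [u' v]_0^2/3 = u'(2/3)·v(2/3) − u'(0)·0 = − 2·v(2/3).
Weak formulation: find u (satisfying any essential BC) such that ∫_0^2/3 u'(x) v'(x) dx = ∫_0^2/3 f v dx − 2·v(2/3) for all v ∈ V (Dirichlet at 0 absorbed into V; Neumann datum at x = 2/3 contributes the boundary term).
Substituting f(x) = 5*sin(3*π*x), the right-hand side is ∫_0^2/3 (5*sin(3*π*x)) v dx − 2·v(2/3).


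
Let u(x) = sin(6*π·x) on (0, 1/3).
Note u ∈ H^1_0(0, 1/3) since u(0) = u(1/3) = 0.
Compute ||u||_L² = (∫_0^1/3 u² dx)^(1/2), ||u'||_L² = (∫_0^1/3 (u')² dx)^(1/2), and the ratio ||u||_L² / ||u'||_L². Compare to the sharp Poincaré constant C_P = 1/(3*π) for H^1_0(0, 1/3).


||u||_L² / ||u'||_L² = 1/(6*π) < C_P = 1/(3*π).

u(x) = sin(6*π·x), so u'(x) = 6*π*cos(6*π*x).
Writing u(x) = A·sin(kπx/L) with A = 1 and k = 2, use ∫_0^L sin²(kπx/L) dx = L/2 and ∫_0^L cos²(kπx/L) dx = L/2.
u² = 1·sin²(6*π·x) and (u')² = 36*π^2·cos²(6*π·x), and each of sin², cos² integrates to L/2 = 1/6 over (0, 1/3).
∫_0^1/3 u² dx = 1/6, so ||u||_L² = sqrt(6)/6.
∫_0^1/3 (u')² dx = 6*π^2, so ||u'||_L² = sqrt(6)*π.
Ratio ||u||_L² / ||u'||_L² = 1/(6*π).
Sharp Poincaré constant on H^1_0(0, 1/3) is C_P = L/π = 1/(3*π), achieved by sin(3*π·x).
This is the k = 2 harmonic; the ratio L/(kπ) is strictly less than C_P = L/π, consistent with the sharp inequality ||u||_L² ≤ C_P ||u'||_L².


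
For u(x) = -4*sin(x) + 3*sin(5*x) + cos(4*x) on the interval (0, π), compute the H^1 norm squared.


||u||_{H^1(0,π)}^2 = 1972/15 + 283*π/2

u'(x) = -4*sin(4*x) - 4*cos(x) + 15*cos(5*x).
Expand u² and (u')² and integrate term by term on (0, π), using: for integers n ≥ 1, ∫_0^π sin²(nx) dx = ∫_0^π cos²(nx) dx = π/2; for n ≠ n', ∫_0^π sin(nx)sin(n'x) dx = ∫_0^π cos(nx)cos(n'x) dx = 0; and by product-to-sum, ∫_0^π sin(nx)cos(n'x) dx = ½∫_0^π [sin((n+n')x) + sin((n−n')x)] dx, which is 0 when n+n' is even and 2n/(n²−n'²) when n+n' is odd (it need not vanish on (0, π)).
  u² squared terms: (-4)²·∫sin(x)² dx = 16·π/2 = 8*π;  (3)²·∫sin(5x)² dx = 9·π/2 = 9*π/2;  (1)²·∫cos(4x)² dx = 1·π/2 = π/2.
  u² cross terms: 2·(-4)·(3)·∫sin(x)·sin(5x) dx = -24·(0) = 0;  2·(-4)·(1)·∫sin(x)·cos(4x) dx = -8·(-2/15) = 16/15;  2·(3)·(1)·∫sin(5x)·cos(4x) dx = 6·(10/9) = 20/3.
  So ∫_0^π u² dx = 8*π + 9*π/2 + π/2 + 0 + 16/15 + 20/3 = 116/15 + 13*π.
  (u')² squared terms: (-4)²·∫cos(x)² dx = 16·π/2 = 8*π;  (-4)²·∫sin(4x)² dx = 16·π/2 = 8*π;  (15)²·∫cos(5x)² dx = 225·π/2 = 225*π/2.
  (u')² cross terms: 2·(-4)·(-4)·∫cos(x)·sin(4x) dx = 32·(8/15) = 256/15;  2·(-4)·(15)·∫cos(x)·cos(5x) dx = -120·(0) = 0;  2·(-4)·(15)·∫sin(4x)·cos(5x) dx = -120·(-8/9) = 320/3.
  So ∫_0^π (u')² dx = 8*π + 8*π + 225*π/2 + 256/15 + 0 + 320/3 = 1856/15 + 257*π/2.
||u||_{H^1}^2 = (116/15 + 13*π) + (1856/15 + 257*π/2) = 1972/15 + 283*π/2.


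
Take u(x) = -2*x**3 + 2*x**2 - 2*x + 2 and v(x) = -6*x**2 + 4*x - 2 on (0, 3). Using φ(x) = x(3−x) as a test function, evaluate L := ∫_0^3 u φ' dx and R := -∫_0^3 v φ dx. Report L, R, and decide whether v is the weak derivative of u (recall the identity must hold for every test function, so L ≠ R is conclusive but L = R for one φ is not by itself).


LHS = 549/10, RHS = 549/10. Yes, v = u' weakly.

u(x) = -2*x**3 + 2*x**2 - 2*x + 2, classical derivative u'(x) = -6*x**2 + 4*x - 2.
φ(x) = x(3−x), so φ'(x) = 3 - 2*x.
Note φ(0) = φ(3) = 0, so the boundary term u·φ vanishes.
LHS = ∫_0^3 u(x) φ'(x) dx = ∫_0^3 (4*x^4 - 10*x^3 + 10*x^2 - 10*x + 6) dx. Term by term:
  ∫_0^3 4*x^4 dx = 972/5;  ∫_0^3 -10*x^3 dx = -405/2;  ∫_0^3 10*x^2 dx = 90;
  ∫_0^3 -10*x dx = -45;  ∫_0^3 6 dx = 18.
Sum: 972/5 − 405/2 + 90 − 45 + 18 = 549/10.
So LHS = 549/10.
∫_0^3 v(x) φ(x) dx = ∫_0^3 (6*x^4 - 22*x^3 + 14*x^2 - 6*x) dx. Term by term:
  ∫_0^3 6*x^4 dx = 1458/5;  ∫_0^3 -22*x^3 dx = -891/2;  ∫_0^3 14*x^2 dx = 126;
  ∫_0^3 -6*x dx = -27.
Sum: 1458/5 − 891/2 + 126 − 27 = -549/10.
So RHS = -∫_0^3 v(x) φ(x) dx = 549/10.
LHS = RHS, so the identity holds for this test φ.
Moreover u is smooth here and v(x) = u'(x) = -6*x**2 + 4*x - 2 pointwise, so the identity holds for every test function. Hence v is the weak derivative of u.


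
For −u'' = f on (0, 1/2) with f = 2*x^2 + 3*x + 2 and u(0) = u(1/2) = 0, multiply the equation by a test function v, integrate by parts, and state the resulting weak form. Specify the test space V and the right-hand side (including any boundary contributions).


V = H^1_0(0, 1/2) (so v(0) = v(1/2) = 0); weak form: ∫_0^1/2 u'v' dx = ∫_0^1/2 (2*x^2 + 3*x + 2) v dx for all v ∈ V.

Multiply both sides by a test function v and integrate from 0 to 1/2:
  ∫_0^1/2 −u''(x) v(x) dx = ∫_0^1/2 f(x) v(x) dx.
Integrate the LHS by parts once:
  ∫_0^1/2 −u'' v dx = −[u'(x) v(x)]_0^1/2 + ∫_0^1/2 u'(x) v'(x) dx.
Thus ∫_0^1/2 u'(x) v'(x) dx = ∫_0^1/2 f(x) v(x) dx + [u'(x) v(x)]_0^1/2.
Choose V so that boundary terms are either known or forced to vanish.
u is Dirichlet: u(0) = u(1/2) = 0. Let V = H^1_0(0, 1/2); then v(0) = v(1/2) = 0, and [u' v]_0^1/2 = 0.
Weak formulation: find u (satisfying any essential BC) such that ∫_0^1/2 u'(x) v'(x) dx = ∫_0^1/2 f v dx for all v ∈ V.
Substituting f(x) = 2*x^2 + 3*x + 2, the right-hand side is ∫_0^1/2 (2*x^2 + 3*x + 2) v dx.


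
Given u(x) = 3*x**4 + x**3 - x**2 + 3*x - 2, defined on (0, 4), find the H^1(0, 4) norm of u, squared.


||u||_{H^1}^2 = 72608084/105

The H^1 norm (squared) on an interval (0, L) is
  ||u||_{H^1}^2 = ∫_0^L u(x)^2 dx + ∫_0^L u'(x)^2 dx.
Compute u'(x) = 12*x**3 + 3*x**2 - 2*x + 3.
Then u(x)^2 = 9*x**8 + 6*x**7 - 5*x**6 + 16*x**5 - 5*x**4 - 10*x**3 + 13*x**2 - 12*x + 4 and u'(x)^2 = 144*x**6 + 72*x**5 - 39*x**4 + 60*x**3 + 22*x**2 - 12*x + 9.
Integrate each monomial from 0 to 4 using ∫_0^4 c·x^n dx = c·4^(n+1)/(n+1):
  ∫_0^4 u(x)^2 dx = ∫_0^4 (9*x^8 + 6*x^7 - 5*x^6 + 16*x^5 - 5*x^4 - 10*x^3 + 13*x^2 - 12*x + 4) dx. Term by term:
    ∫_0^4 9*x^8 dx = 262144;  ∫_0^4 6*x^7 dx = 49152;  ∫_0^4 -5*x^6 dx = -81920/7;
    ∫_0^4 16*x^5 dx = 32768/3;  ∫_0^4 -5*x^4 dx = -1024;  ∫_0^4 -10*x^3 dx = -640;
    ∫_0^4 13*x^2 dx = 832/3;  ∫_0^4 -12*x dx = -96;  ∫_0^4 4 dx = 16.
  Sum: 262144 + 49152 − 81920/7 + 32768/3 − 1024 − 640 + 832/3 − 96 + 16 = 2163344/7.
  ∫_0^4 u'(x)^2 dx = ∫_0^4 (144*x^6 + 72*x^5 - 39*x^4 + 60*x^3 + 22*x^2 - 12*x + 9) dx. Term by term:
    ∫_0^4 144*x^6 dx = 2359296/7;  ∫_0^4 72*x^5 dx = 49152;  ∫_0^4 -39*x^4 dx = -39936/5;
    ∫_0^4 60*x^3 dx = 3840;  ∫_0^4 22*x^2 dx = 1408/3;  ∫_0^4 -12*x dx = -96;
    ∫_0^4 9 dx = 36.
  Sum: 2359296/7 + 49152 − 39936/5 + 3840 + 1408/3 − 96 + 36 = 40157924/105.
Adding: ||u||_{H^1}^2 = 2163344/7 + 40157924/105 = 72608084/105.


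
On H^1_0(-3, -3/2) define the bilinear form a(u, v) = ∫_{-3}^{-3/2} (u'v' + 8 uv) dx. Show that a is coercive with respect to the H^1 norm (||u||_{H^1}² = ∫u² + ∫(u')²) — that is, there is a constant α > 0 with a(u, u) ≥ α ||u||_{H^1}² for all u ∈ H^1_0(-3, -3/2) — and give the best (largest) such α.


α = 1

Coercivity of a(·,·) on H^1_0(-3, -3/2) means a(u, u) ≥ α ||u||_{H^1}² for every u ∈ H^1_0.
The interval has length L = 3/2, and Poincaré/coercivity depend only on L. Here a(u, u) = ∫(u')² + (8)·∫u².
Here c = 8 ≥ 1, so a(u,u) = ∫(u')² + c∫u² ≥ ∫(u')² + ∫u² = ||u||_{H^1}², i.e. α = 1 works. No larger α is possible: a(u,u) ≥ α||u||_{H^1}² means (1−α)∫(u')² ≥ (α−c)∫u², and for the modes u_n = sin(nπ(x−x₀)/L) (x₀ the left endpoint) one has ∫u_n²/∫(u_n')² = (L/(nπ))² → 0, so a(u_n,u_n)/||u_n||_{H^1}² → 1. Hence the optimal constant is α = 1.
Therefore α = 1.


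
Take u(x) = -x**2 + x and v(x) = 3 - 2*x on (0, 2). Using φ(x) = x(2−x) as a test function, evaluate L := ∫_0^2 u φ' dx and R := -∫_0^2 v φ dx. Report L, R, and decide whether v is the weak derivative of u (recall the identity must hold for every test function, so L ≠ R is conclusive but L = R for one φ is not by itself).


LHS = 4/3, RHS = -4/3. No, v is not the weak derivative of u.

u(x) = -x**2 + x, classical derivative u'(x) = 1 - 2*x.
φ(x) = x(2−x), so φ'(x) = 2 - 2*x.
Note φ(0) = φ(2) = 0, so the boundary term u·φ vanishes.
LHS = ∫_0^2 u(x) φ'(x) dx = ∫_0^2 (2*x^3 - 4*x^2 + 2*x) dx. Term by term:
  ∫_0^2 2*x^3 dx = 8;  ∫_0^2 -4*x^2 dx = -32/3;  ∫_0^2 2*x dx = 4.
Sum: 8 − 32/3 + 4 = 4/3.
So LHS = 4/3.
∫_0^2 v(x) φ(x) dx = ∫_0^2 (2*x^3 - 7*x^2 + 6*x) dx. Term by term:
  ∫_0^2 2*x^3 dx = 8;  ∫_0^2 -7*x^2 dx = -56/3;  ∫_0^2 6*x dx = 12.
Sum: 8 − 56/3 + 12 = 4/3.
So RHS = -∫_0^2 v(x) φ(x) dx = -4/3.
LHS − RHS = 8/3 ≠ 0, so the identity fails.
(For a valid weak derivative the identity must hold for EVERY test function, in particular this one. The failure shows v is NOT the weak derivative of u.)
Correct weak derivative would be u'(x) = 1 - 2*x.


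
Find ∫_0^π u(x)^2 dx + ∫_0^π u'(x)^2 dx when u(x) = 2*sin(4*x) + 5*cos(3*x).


||u||_{H^1(0,π)}^2 = 1600/7 + 159*π

u'(x) = -15*sin(3*x) + 8*cos(4*x).
Expand u² and (u')² and integrate term by term on (0, π), using: for integers n ≥ 1, ∫_0^π sin²(nx) dx = ∫_0^π cos²(nx) dx = π/2; for n ≠ n', ∫_0^π sin(nx)sin(n'x) dx = ∫_0^π cos(nx)cos(n'x) dx = 0; and by product-to-sum, ∫_0^π sin(nx)cos(n'x) dx = ½∫_0^π [sin((n+n')x) + sin((n−n')x)] dx, which is 0 when n+n' is even and 2n/(n²−n'²) when n+n' is odd (it need not vanish on (0, π)).
  u² squared terms: (2)²·∫sin(4x)² dx = 4·π/2 = 2*π;  (5)²·∫cos(3x)² dx = 25·π/2 = 25*π/2.
  u² cross terms: 2·(2)·(5)·∫sin(4x)·cos(3x) dx = 20·(8/7) = 160/7.
  So ∫_0^π u² dx = 2*π + 25*π/2 + 160/7 = 160/7 + 29*π/2.
  (u')² squared terms: (-15)²·∫sin(3x)² dx = 225·π/2 = 225*π/2;  (8)²·∫cos(4x)² dx = 64·π/2 = 32*π.
  (u')² cross terms: 2·(-15)·(8)·∫sin(3x)·cos(4x) dx = -240·(-6/7) = 1440/7.
  So ∫_0^π (u')² dx = 225*π/2 + 32*π + 1440/7 = 1440/7 + 289*π/2.
||u||_{H^1}^2 = (160/7 + 29*π/2) + (1440/7 + 289*π/2) = 1600/7 + 159*π.
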